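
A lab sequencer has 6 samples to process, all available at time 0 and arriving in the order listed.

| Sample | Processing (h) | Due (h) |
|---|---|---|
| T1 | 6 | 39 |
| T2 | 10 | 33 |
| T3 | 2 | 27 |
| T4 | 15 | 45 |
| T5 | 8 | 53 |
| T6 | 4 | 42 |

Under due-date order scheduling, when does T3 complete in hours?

2

EDD (increasing due date): T3 T2 T1 T6 T4 T5.
T3: 0→2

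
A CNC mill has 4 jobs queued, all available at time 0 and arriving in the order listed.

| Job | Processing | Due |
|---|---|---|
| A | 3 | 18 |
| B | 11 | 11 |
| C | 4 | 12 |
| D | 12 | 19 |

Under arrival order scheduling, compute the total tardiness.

FIFO (arrival order): A B C D.
A: 0→3, due 18, tardiness 0
B: 3→14, due 11, tardiness 3
C: 14→18, due 12, tardiness 6
D: 18→30, due 19, tardiness 11
Sum = 0+3+6+11 = 20.

20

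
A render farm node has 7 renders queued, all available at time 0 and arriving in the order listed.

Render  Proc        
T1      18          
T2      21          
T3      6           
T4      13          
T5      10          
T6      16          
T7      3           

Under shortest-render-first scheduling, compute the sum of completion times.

264

SPT (increasing processing time): T7 T3 T5 T4 T6 T1 T2.
T7: 0→3
T3: 3→9
T5: 9→19
T4: 19→32
T6: 32→48
T1: 48→66
T2: 66→87
Sum = 3+9+19+32+48+66+87 = 264.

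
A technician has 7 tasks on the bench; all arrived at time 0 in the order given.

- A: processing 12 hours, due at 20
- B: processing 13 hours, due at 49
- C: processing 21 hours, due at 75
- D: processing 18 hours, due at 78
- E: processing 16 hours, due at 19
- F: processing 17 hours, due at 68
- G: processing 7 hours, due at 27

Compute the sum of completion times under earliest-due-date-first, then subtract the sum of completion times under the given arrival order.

EDD (increasing due date): E A G B F C D.
E: 0→16
A: 16→28
G: 28→35
B: 35→48
F: 48→65
C: 65→86
D: 86→104
Sum = 16+28+35+48+65+86+104 = 382.
FIFO (arrival order): A B C D E F G.
A: 0→12
B: 12→25
C: 25→46
D: 46→64
E: 64→80
F: 80→97
G: 97→104
Sum = 12+25+46+64+80+97+104 = 428.
Difference = 382 − 428 = -46.

-46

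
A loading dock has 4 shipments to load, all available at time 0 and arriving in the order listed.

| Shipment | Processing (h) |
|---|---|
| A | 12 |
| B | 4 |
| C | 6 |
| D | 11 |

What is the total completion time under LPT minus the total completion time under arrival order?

14

LPT (decreasing processing time): A D C B.
A: 0→12
D: 12→23
C: 23→29
B: 29→33
Sum = 12+23+29+33 = 97.
FIFO (arrival order): A B C D.
A: 0→12
B: 12→16
C: 16→22
D: 22→33
Sum = 12+16+22+33 = 83.
Difference = 97 − 83 = 14.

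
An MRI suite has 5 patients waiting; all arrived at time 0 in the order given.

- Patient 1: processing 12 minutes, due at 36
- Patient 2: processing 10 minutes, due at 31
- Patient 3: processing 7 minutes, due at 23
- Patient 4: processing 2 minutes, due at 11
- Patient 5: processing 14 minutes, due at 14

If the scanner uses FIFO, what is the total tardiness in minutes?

FIFO (arrival order): Patient 1 Patient 2 Patient 3 Patient 4 Patient 5.
Patient 1: 0→12, due 36, tardiness 0
Patient 2: 12→22, due 31, tardiness 0
Patient 3: 22→29, due 23, tardiness 6
Patient 4: 29→31, due 11, tardiness 20
Patient 5: 31→45, due 14, tardiness 31
Sum = 0+0+6+20+31 = 57.

57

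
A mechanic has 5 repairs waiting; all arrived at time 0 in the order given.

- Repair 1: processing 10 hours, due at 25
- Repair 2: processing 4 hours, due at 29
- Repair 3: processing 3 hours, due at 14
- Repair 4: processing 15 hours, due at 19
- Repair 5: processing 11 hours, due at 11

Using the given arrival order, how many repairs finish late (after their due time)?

3

FIFO (arrival order): Repair 1 Repair 2 Repair 3 Repair 4 Repair 5.
Repair 1: 0→10, due 25, tardiness 0
Repair 2: 10→14, due 29, tardiness 0
Repair 3: 14→17, due 14, tardiness 3
Repair 4: 17→32, due 19, tardiness 13
Repair 5: 32→43, due 11, tardiness 32
Late repairs: 3.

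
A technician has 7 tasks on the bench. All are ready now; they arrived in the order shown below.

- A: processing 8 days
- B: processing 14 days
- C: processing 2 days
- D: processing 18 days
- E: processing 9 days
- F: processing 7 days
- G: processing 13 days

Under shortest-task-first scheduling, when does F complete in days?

SPT (increasing processing time): C F A E G B D.
C: 0→2
F: 2→9

9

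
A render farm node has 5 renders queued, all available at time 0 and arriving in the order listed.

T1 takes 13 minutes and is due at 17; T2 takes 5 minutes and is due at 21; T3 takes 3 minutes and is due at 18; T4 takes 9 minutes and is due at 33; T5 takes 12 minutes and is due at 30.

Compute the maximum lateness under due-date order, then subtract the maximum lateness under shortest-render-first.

EDD (increasing due date): T1 T3 T2 T5 T4.
T1: 0→13, due 17, lateness -4
T3: 13→16, due 18, lateness -2
T2: 16→21, due 21, lateness 0
T5: 21→33, due 30, lateness 3
T4: 33→42, due 33, lateness 9
Maximum = 9.
SPT (increasing processing time): T3 T2 T4 T5 T1.
T3: 0→3, due 18, lateness -15
T2: 3→8, due 21, lateness -13
T4: 8→17, due 33, lateness -16
T5: 17→29, due 30, lateness -1
T1: 29→42, due 17, lateness 25
Maximum = 25.
Difference = 9 − 25 = -16.

-16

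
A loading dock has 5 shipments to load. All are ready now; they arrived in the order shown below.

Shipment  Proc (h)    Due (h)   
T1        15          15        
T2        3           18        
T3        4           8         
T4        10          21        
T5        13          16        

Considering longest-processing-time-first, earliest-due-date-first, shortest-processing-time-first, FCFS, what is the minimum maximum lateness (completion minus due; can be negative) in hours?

24

LPT (decreasing processing time): T1 T5 T4 T3 T2.
T1: 0→15, due 15, lateness 0
T5: 15→28, due 16, lateness 12
T4: 28→38, due 21, lateness 17
T3: 38→42, due 8, lateness 34
T2: 42→45, due 18, lateness 27
Maximum = 34.
EDD (increasing due date): T3 T1 T5 T2 T4.
T3: 0→4, due 8, lateness -4
T1: 4→19, due 15, lateness 4
T5: 19→32, due 16, lateness 16
T2: 32→35, due 18, lateness 17
T4: 35→45, due 21, lateness 24
Maximum = 24.
SPT (increasing processing time): T2 T3 T4 T5 T1.
T2: 0→3, due 18, lateness -15
T3: 3→7, due 8, lateness -1
T4: 7→17, due 21, lateness -4
T5: 17→30, due 16, lateness 14
T1: 30→45, due 15, lateness 30
Maximum = 30.
FIFO (arrival order): T1 T2 T3 T4 T5.
T1: 0→15, due 15, lateness 0
T2: 15→18, due 18, lateness 0
T3: 18→22, due 8, lateness 14
T4: 22→32, due 21, lateness 11
T5: 32→45, due 16, lateness 29
Maximum = 29.
LPT 34, EDD 24, SPT 30, FIFO 29 → minimum 24.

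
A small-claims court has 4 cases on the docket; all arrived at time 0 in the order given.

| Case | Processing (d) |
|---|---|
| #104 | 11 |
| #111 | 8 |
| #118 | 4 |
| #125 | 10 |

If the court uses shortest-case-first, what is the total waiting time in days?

SPT (increasing processing time): #118 #111 #125 #104.
#118: waits 0, runs 0→4
#111: waits 4, runs 4→12
#125: waits 12, runs 12→22
#104: waits 22, runs 22→33
Sum = 0+4+12+22 = 38.

38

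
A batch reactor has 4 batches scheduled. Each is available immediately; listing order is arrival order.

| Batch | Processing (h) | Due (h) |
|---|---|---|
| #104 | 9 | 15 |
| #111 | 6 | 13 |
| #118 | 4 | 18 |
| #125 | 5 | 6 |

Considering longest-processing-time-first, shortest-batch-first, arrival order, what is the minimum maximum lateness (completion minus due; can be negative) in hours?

LPT (decreasing processing time): #104 #111 #125 #118.
#104: 0→9, due 15, lateness -6
#111: 9→15, due 13, lateness 2
#125: 15→20, due 6, lateness 14
#118: 20→24, due 18, lateness 6
Maximum = 14.
SPT (increasing processing time): #118 #125 #111 #104.
#118: 0→4, due 18, lateness -14
#125: 4→9, due 6, lateness 3
#111: 9→15, due 13, lateness 2
#104: 15→24, due 15, lateness 9
Maximum = 9.
FIFO (arrival order): #104 #111 #118 #125.
#104: 0→9, due 15, lateness -6
#111: 9→15, due 13, lateness 2
#118: 15→19, due 18, lateness 1
#125: 19→24, due 6, lateness 18
Maximum = 18.
LPT 14, SPT 9, FIFO 18 → minimum 9.

9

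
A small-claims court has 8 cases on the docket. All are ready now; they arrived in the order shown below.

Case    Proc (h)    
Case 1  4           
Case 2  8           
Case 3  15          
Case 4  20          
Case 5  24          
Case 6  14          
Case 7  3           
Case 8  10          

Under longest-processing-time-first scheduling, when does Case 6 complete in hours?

73

LPT (decreasing processing time): Case 5 Case 4 Case 3 Case 6 Case 8 Case 2 Case 1 Case 7.
Case 5: 0→24
Case 4: 24→44
Case 3: 44→59
Case 6: 59→73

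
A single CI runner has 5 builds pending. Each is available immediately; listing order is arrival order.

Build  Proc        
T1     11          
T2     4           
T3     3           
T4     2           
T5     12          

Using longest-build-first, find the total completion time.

LPT (decreasing processing time): T5 T1 T2 T3 T4.
T5: 0→12
T1: 12→23
T2: 23→27
T3: 27→30
T4: 30→32
Sum = 12+23+27+30+32 = 124.

124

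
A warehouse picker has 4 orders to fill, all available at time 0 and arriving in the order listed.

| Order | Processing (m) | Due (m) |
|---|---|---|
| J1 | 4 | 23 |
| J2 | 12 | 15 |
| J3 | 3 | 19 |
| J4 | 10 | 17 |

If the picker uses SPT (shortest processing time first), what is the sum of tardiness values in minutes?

14

SPT (increasing processing time): J3 J1 J4 J2.
J3: 0→3, due 19, tardiness 0
J1: 3→7, due 23, tardiness 0
J4: 7→17, due 17, tardiness 0
J2: 17→29, due 15, tardiness 14
Sum = 0+0+0+14 = 14.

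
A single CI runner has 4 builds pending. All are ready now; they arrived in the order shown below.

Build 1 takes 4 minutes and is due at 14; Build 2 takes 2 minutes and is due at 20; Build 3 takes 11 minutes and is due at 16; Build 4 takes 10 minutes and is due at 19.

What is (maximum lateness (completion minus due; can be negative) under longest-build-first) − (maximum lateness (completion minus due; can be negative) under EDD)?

4

LPT (decreasing processing time): Build 3 Build 4 Build 1 Build 2.
Build 3: 0→11, due 16, lateness -5
Build 4: 11→21, due 19, lateness 2
Build 1: 21→25, due 14, lateness 11
Build 2: 25→27, due 20, lateness 7
Maximum = 11.
EDD (increasing due date): Build 1 Build 3 Build 4 Build 2.
Build 1: 0→4, due 14, lateness -10
Build 3: 4→15, due 16, lateness -1
Build 4: 15→25, due 19, lateness 6
Build 2: 25→27, due 20, lateness 7
Maximum = 7.
Difference = 11 − 7 = 4.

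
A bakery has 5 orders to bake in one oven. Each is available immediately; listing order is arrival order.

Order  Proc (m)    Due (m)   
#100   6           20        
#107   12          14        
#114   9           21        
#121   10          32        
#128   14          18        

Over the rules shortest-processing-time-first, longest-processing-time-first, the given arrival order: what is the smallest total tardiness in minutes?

48

SPT (increasing processing time): #100 #114 #121 #107 #128.
#100: 0→6, due 20, tardiness 0
#114: 6→15, due 21, tardiness 0
#121: 15→25, due 32, tardiness 0
#107: 25→37, due 14, tardiness 23
#128: 37→51, due 18, tardiness 33
Sum = 0+0+0+23+33 = 56.
LPT (decreasing processing time): #128 #107 #121 #114 #100.
#128: 0→14, due 18, tardiness 0
#107: 14→26, due 14, tardiness 12
#121: 26→36, due 32, tardiness 4
#114: 36→45, due 21, tardiness 24
#100: 45→51, due 20, tardiness 31
Sum = 0+12+4+24+31 = 71.
FIFO (arrival order): #100 #107 #114 #121 #128.
#100: 0→6, due 20, tardiness 0
#107: 6→18, due 14, tardiness 4
#114: 18→27, due 21, tardiness 6
#121: 27→37, due 32, tardiness 5
#128: 37→51, due 18, tardiness 33
Sum = 0+4+6+5+33 = 48.
SPT 56, LPT 71, FIFO 48 → minimum 48.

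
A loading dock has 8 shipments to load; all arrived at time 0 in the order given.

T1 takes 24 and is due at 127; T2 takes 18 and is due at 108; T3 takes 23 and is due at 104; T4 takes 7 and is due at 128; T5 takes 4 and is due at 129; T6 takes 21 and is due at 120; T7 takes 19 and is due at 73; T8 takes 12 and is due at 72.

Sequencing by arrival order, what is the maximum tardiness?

56

FIFO (arrival order): T1 T2 T3 T4 T5 T6 T7 T8.
T1: 0→24, due 127, tardiness 0
T2: 24→42, due 108, tardiness 0
T3: 42→65, due 104, tardiness 0
T4: 65→72, due 128, tardiness 0
T5: 72→76, due 129, tardiness 0
T6: 76→97, due 120, tardiness 0
T7: 97→116, due 73, tardiness 43
T8: 116→128, due 72, tardiness 56
Maximum = 56.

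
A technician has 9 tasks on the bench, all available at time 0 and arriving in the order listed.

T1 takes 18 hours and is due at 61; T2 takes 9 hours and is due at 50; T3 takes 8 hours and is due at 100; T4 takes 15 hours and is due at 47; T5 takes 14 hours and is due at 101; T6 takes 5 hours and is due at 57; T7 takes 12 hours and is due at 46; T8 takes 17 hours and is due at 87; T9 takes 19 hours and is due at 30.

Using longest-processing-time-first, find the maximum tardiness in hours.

60

LPT (decreasing processing time): T9 T1 T8 T4 T5 T7 T2 T3 T6.
T9: 0→19, due 30, tardiness 0
T1: 19→37, due 61, tardiness 0
T8: 37→54, due 87, tardiness 0
T4: 54→69, due 47, tardiness 22
T5: 69→83, due 101, tardiness 0
T7: 83→95, due 46, tardiness 49
T2: 95→104, due 50, tardiness 54
T3: 104→112, due 100, tardiness 12
T6: 112→117, due 57, tardiness 60
Maximum = 60.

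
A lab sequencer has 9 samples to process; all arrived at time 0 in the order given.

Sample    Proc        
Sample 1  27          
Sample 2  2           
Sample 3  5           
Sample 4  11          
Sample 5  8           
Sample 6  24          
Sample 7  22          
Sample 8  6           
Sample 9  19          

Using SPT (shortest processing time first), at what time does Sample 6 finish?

SPT (increasing processing time): Sample 2 Sample 3 Sample 8 Sample 5 Sample 4 Sample 9 Sample 7 Sample 6 Sample 1.
Sample 2: 0→2
Sample 3: 2→7
Sample 8: 7→13
Sample 5: 13→21
Sample 4: 21→32
Sample 9: 32→51
Sample 7: 51→73
Sample 6: 73→97

97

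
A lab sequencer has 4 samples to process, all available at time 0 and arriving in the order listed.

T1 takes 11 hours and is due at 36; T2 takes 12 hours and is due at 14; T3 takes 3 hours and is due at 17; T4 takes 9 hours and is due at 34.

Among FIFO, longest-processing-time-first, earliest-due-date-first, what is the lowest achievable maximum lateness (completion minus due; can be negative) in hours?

-1

FIFO (arrival order): T1 T2 T3 T4.
T1: 0→11, due 36, lateness -25
T2: 11→23, due 14, lateness 9
T3: 23→26, due 17, lateness 9
T4: 26→35, due 34, lateness 1
Maximum = 9.
LPT (decreasing processing time): T2 T1 T4 T3.
T2: 0→12, due 14, lateness -2
T1: 12→23, due 36, lateness -13
T4: 23→32, due 34, lateness -2
T3: 32→35, due 17, lateness 18
Maximum = 18.
EDD (increasing due date): T2 T3 T4 T1.
T2: 0→12, due 14, lateness -2
T3: 12→15, due 17, lateness -2
T4: 15→24, due 34, lateness -10
T1: 24→35, due 36, lateness -1
Maximum = -1.
FIFO 9, LPT 18, EDD -1 → minimum -1.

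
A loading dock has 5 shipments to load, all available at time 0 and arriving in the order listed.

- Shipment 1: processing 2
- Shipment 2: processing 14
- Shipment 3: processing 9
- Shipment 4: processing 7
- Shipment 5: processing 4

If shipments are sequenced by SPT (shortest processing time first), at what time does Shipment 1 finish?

SPT (increasing processing time): Shipment 1 Shipment 5 Shipment 4 Shipment 3 Shipment 2.
Shipment 1: 0→2

2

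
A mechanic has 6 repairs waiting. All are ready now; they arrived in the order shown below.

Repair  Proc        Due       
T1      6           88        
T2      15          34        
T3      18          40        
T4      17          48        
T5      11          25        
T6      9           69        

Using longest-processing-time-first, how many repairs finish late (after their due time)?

3

LPT (decreasing processing time): T3 T4 T2 T5 T6 T1.
T3: 0→18, due 40, tardiness 0
T4: 18→35, due 48, tardiness 0
T2: 35→50, due 34, tardiness 16
T5: 50→61, due 25, tardiness 36
T6: 61→70, due 69, tardiness 1
T1: 70→76, due 88, tardiness 0
Late repairs: 3.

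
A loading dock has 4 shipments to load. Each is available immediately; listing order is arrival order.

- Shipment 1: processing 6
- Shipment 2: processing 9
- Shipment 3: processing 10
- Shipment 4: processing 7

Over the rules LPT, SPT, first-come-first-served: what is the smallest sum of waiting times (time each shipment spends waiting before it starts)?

41

LPT (decreasing processing time): Shipment 3 Shipment 2 Shipment 4 Shipment 1.
Shipment 3: waits 0, runs 0→10
Shipment 2: waits 10, runs 10→19
Shipment 4: waits 19, runs 19→26
Shipment 1: waits 26, runs 26→32
Sum = 0+10+19+26 = 55.
SPT (increasing processing time): Shipment 1 Shipment 4 Shipment 2 Shipment 3.
Shipment 1: waits 0, runs 0→6
Shipment 4: waits 6, runs 6→13
Shipment 2: waits 13, runs 13→22
Shipment 3: waits 22, runs 22→32
Sum = 0+6+13+22 = 41.
FIFO (arrival order): Shipment 1 Shipment 2 Shipment 3 Shipment 4.
Shipment 1: waits 0, runs 0→6
Shipment 2: waits 6, runs 6→15
Shipment 3: waits 15, runs 15→25
Shipment 4: waits 25, runs 25→32
Sum = 0+6+15+25 = 46.
LPT 55, SPT 41, FIFO 46 → minimum 41.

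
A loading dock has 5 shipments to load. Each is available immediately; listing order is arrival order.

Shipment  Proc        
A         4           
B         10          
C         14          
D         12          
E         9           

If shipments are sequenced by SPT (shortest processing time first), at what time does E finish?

13

SPT (increasing processing time): A E B D C.
A: 0→4
E: 4→13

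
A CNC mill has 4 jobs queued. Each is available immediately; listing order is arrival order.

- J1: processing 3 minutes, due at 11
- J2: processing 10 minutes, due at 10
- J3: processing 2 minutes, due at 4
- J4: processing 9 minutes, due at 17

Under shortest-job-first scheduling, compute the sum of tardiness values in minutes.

SPT (increasing processing time): J3 J1 J4 J2.
J3: 0→2, due 4, tardiness 0
J1: 2→5, due 11, tardiness 0
J4: 5→14, due 17, tardiness 0
J2: 14→24, due 10, tardiness 14
Sum = 0+0+0+14 = 14.

14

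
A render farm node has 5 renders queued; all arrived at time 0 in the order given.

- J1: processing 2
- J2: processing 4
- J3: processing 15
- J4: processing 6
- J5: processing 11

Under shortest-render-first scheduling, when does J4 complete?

12

SPT (increasing processing time): J1 J2 J4 J5 J3.
J1: 0→2
J2: 2→6
J4: 6→12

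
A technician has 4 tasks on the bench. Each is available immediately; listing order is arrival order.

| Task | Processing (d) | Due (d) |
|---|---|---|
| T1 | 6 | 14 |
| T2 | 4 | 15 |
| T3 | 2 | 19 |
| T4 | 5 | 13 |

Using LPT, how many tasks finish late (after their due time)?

0

LPT (decreasing processing time): T1 T4 T2 T3.
T1: 0→6, due 14, tardiness 0
T4: 6→11, due 13, tardiness 0
T2: 11→15, due 15, tardiness 0
T3: 15→17, due 19, tardiness 0
Late tasks: 0.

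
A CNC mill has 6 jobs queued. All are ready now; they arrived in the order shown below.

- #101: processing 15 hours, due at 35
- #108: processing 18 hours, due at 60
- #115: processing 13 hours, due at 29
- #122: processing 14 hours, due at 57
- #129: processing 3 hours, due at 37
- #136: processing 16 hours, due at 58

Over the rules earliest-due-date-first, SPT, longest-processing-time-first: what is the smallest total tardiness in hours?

EDD (increasing due date): #115 #101 #129 #122 #136 #108.
#115: 0→13, due 29, tardiness 0
#101: 13→28, due 35, tardiness 0
#129: 28→31, due 37, tardiness 0
#122: 31→45, due 57, tardiness 0
#136: 45→61, due 58, tardiness 3
#108: 61→79, due 60, tardiness 19
Sum = 0+0+0+0+3+19 = 22.
SPT (increasing processing time): #129 #115 #122 #101 #136 #108.
#129: 0→3, due 37, tardiness 0
#115: 3→16, due 29, tardiness 0
#122: 16→30, due 57, tardiness 0
#101: 30→45, due 35, tardiness 10
#136: 45→61, due 58, tardiness 3
#108: 61→79, due 60, tardiness 19
Sum = 0+0+0+10+3+19 = 32.
LPT (decreasing processing time): #108 #136 #101 #122 #115 #129.
#108: 0→18, due 60, tardiness 0
#136: 18→34, due 58, tardiness 0
#101: 34→49, due 35, tardiness 14
#122: 49→63, due 57, tardiness 6
#115: 63→76, due 29, tardiness 47
#129: 76→79, due 37, tardiness 42
Sum = 0+0+14+6+47+42 = 109.
EDD 22, SPT 32, LPT 109 → minimum 22.

22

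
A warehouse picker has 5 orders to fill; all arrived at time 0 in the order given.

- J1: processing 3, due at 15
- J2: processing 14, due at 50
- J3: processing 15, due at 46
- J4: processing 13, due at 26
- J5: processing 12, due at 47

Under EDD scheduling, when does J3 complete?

EDD (increasing due date): J1 J4 J3 J5 J2.
J1: 0→3
J4: 3→16
J3: 16→31

31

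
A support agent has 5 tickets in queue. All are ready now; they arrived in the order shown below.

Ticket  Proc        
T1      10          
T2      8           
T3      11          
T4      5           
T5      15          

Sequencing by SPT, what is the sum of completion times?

124

SPT (increasing processing time): T4 T2 T1 T3 T5.
T4: 0→5
T2: 5→13
T1: 13→23
T3: 23→34
T5: 34→49
Sum = 5+13+23+34+49 = 124.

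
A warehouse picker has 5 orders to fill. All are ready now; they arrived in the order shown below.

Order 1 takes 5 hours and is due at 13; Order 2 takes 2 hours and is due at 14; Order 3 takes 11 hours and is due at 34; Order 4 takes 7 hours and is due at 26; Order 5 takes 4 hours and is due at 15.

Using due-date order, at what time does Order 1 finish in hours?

5

EDD (increasing due date): Order 1 Order 2 Order 5 Order 4 Order 3.
Order 1: 0→5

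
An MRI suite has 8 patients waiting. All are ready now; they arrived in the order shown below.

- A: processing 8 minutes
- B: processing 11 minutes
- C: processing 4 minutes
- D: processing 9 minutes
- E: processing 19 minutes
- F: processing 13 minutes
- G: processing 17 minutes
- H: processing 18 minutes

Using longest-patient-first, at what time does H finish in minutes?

37

LPT (decreasing processing time): E H G F B D A C.
E: 0→19
H: 19→37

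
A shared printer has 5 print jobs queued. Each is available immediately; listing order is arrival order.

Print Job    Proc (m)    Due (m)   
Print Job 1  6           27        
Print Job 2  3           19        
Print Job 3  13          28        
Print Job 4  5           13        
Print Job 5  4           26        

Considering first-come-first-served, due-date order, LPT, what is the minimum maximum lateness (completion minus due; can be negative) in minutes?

3

FIFO (arrival order): Print Job 1 Print Job 2 Print Job 3 Print Job 4 Print Job 5.
Print Job 1: 0→6, due 27, lateness -21
Print Job 2: 6→9, due 19, lateness -10
Print Job 3: 9→22, due 28, lateness -6
Print Job 4: 22→27, due 13, lateness 14
Print Job 5: 27→31, due 26, lateness 5
Maximum = 14.
EDD (increasing due date): Print Job 4 Print Job 2 Print Job 5 Print Job 1 Print Job 3.
Print Job 4: 0→5, due 13, lateness -8
Print Job 2: 5→8, due 19, lateness -11
Print Job 5: 8→12, due 26, lateness -14
Print Job 1: 12→18, due 27, lateness -9
Print Job 3: 18→31, due 28, lateness 3
Maximum = 3.
LPT (decreasing processing time): Print Job 3 Print Job 1 Print Job 4 Print Job 5 Print Job 2.
Print Job 3: 0→13, due 28, lateness -15
Print Job 1: 13→19, due 27, lateness -8
Print Job 4: 19→24, due 13, lateness 11
Print Job 5: 24→28, due 26, lateness 2
Print Job 2: 28→31, due 19, lateness 12
Maximum = 12.
FIFO 14, EDD 3, LPT 12 → minimum 3.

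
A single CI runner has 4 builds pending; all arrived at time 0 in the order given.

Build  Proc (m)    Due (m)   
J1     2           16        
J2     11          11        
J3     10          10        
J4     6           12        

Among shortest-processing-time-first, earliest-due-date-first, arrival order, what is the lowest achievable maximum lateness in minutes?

15

SPT (increasing processing time): J1 J4 J3 J2.
J1: 0→2, due 16, lateness -14
J4: 2→8, due 12, lateness -4
J3: 8→18, due 10, lateness 8
J2: 18→29, due 11, lateness 18
Maximum = 18.
EDD (increasing due date): J3 J2 J4 J1.
J3: 0→10, due 10, lateness 0
J2: 10→21, due 11, lateness 10
J4: 21→27, due 12, lateness 15
J1: 27→29, due 16, lateness 13
Maximum = 15.
FIFO (arrival order): J1 J2 J3 J4.
J1: 0→2, due 16, lateness -14
J2: 2→13, due 11, lateness 2
J3: 13→23, due 10, lateness 13
J4: 23→29, due 12, lateness 17
Maximum = 17.
SPT 18, EDD 15, FIFO 17 → minimum 15.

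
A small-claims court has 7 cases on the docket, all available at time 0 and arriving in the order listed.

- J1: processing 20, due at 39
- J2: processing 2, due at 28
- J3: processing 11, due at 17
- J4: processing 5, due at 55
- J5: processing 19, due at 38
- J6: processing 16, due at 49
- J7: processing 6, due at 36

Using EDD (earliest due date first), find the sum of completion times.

EDD (increasing due date): J3 J2 J7 J5 J1 J6 J4.
J3: 0→11
J2: 11→13
J7: 13→19
J5: 19→38
J1: 38→58
J6: 58→74
J4: 74→79
Sum = 11+13+19+38+58+74+79 = 292.

292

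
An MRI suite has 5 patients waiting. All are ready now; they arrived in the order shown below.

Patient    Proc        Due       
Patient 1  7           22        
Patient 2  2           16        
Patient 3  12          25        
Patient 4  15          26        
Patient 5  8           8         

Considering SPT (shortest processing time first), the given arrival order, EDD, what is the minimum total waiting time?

57

SPT (increasing processing time): Patient 2 Patient 1 Patient 5 Patient 3 Patient 4.
Patient 2: waits 0, runs 0→2
Patient 1: waits 2, runs 2→9
Patient 5: waits 9, runs 9→17
Patient 3: waits 17, runs 17→29
Patient 4: waits 29, runs 29→44
Sum = 0+2+9+17+29 = 57.
FIFO (arrival order): Patient 1 Patient 2 Patient 3 Patient 4 Patient 5.
Patient 1: waits 0, runs 0→7
Patient 2: waits 7, runs 7→9
Patient 3: waits 9, runs 9→21
Patient 4: waits 21, runs 21→36
Patient 5: waits 36, runs 36→44
Sum = 0+7+9+21+36 = 73.
EDD (increasing due date): Patient 5 Patient 2 Patient 1 Patient 3 Patient 4.
Patient 5: waits 0, runs 0→8
Patient 2: waits 8, runs 8→10
Patient 1: waits 10, runs 10→17
Patient 3: waits 17, runs 17→29
Patient 4: waits 29, runs 29→44
Sum = 0+8+10+17+29 = 64.
SPT 57, FIFO 73, EDD 64 → minimum 57.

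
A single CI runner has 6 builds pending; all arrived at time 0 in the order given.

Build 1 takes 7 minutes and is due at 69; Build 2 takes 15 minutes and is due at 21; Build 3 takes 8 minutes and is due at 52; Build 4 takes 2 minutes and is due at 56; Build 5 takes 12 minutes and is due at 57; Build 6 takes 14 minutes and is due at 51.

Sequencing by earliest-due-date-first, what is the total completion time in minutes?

EDD (increasing due date): Build 2 Build 6 Build 3 Build 4 Build 5 Build 1.
Build 2: 0→15
Build 6: 15→29
Build 3: 29→37
Build 4: 37→39
Build 5: 39→51
Build 1: 51→58
Sum = 15+29+37+39+51+58 = 229.

229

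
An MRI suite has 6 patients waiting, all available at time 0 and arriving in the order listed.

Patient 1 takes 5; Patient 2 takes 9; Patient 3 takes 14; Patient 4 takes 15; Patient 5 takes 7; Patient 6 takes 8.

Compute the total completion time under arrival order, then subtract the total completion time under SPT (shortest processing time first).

31

FIFO (arrival order): Patient 1 Patient 2 Patient 3 Patient 4 Patient 5 Patient 6.
Patient 1: 0→5
Patient 2: 5→14
Patient 3: 14→28
Patient 4: 28→43
Patient 5: 43→50
Patient 6: 50→58
Sum = 5+14+28+43+50+58 = 198.
SPT (increasing processing time): Patient 1 Patient 5 Patient 6 Patient 2 Patient 3 Patient 4.
Patient 1: 0→5
Patient 5: 5→12
Patient 6: 12→20
Patient 2: 20→29
Patient 3: 29→43
Patient 4: 43→58
Sum = 5+12+20+29+43+58 = 167.
Difference = 198 − 167 = 31.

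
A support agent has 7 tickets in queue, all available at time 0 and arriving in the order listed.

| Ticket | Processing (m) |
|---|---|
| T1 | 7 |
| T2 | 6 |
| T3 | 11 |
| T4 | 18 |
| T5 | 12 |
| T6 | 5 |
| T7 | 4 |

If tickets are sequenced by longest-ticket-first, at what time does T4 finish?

LPT (decreasing processing time): T4 T5 T3 T1 T2 T6 T7.
T4: 0→18

18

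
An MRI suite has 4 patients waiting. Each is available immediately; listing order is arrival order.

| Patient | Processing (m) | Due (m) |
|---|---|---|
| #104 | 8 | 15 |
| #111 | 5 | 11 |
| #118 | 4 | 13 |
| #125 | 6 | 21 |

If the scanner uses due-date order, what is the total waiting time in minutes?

31

EDD (increasing due date): #111 #118 #104 #125.
#111: waits 0, runs 0→5
#118: waits 5, runs 5→9
#104: waits 9, runs 9→17
#125: waits 17, runs 17→23
Sum = 0+5+9+17 = 31.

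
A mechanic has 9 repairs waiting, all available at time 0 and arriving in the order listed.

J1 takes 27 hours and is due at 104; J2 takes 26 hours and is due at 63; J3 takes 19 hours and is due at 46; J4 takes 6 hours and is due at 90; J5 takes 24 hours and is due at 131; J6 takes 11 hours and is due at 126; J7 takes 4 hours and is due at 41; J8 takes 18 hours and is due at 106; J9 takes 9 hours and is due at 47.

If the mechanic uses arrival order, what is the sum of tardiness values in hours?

228

FIFO (arrival order): J1 J2 J3 J4 J5 J6 J7 J8 J9.
J1: 0→27, due 104, tardiness 0
J2: 27→53, due 63, tardiness 0
J3: 53→72, due 46, tardiness 26
J4: 72→78, due 90, tardiness 0
J5: 78→102, due 131, tardiness 0
J6: 102→113, due 126, tardiness 0
J7: 113→117, due 41, tardiness 76
J8: 117→135, due 106, tardiness 29
J9: 135→144, due 47, tardiness 97
Sum = 0+0+26+0+0+0+76+29+97 = 228.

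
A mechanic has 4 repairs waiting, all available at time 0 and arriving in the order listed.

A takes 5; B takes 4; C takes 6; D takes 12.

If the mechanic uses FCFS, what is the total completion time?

56

FIFO (arrival order): A B C D.
A: 0→5
B: 5→9
C: 9→15
D: 15→27
Sum = 5+9+15+27 = 56.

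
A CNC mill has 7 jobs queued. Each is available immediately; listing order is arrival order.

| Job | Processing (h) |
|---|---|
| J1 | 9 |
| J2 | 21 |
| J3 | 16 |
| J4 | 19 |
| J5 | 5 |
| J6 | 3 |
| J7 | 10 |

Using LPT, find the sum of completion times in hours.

421

LPT (decreasing processing time): J2 J4 J3 J7 J1 J5 J6.
J2: 0→21
J4: 21→40
J3: 40→56
J7: 56→66
J1: 66→75
J5: 75→80
J6: 80→83
Sum = 21+40+56+66+75+80+83 = 421.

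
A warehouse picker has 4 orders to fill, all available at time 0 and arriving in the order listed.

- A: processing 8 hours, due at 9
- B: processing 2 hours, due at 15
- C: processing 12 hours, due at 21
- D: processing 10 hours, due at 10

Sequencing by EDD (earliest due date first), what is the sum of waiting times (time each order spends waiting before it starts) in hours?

EDD (increasing due date): A D B C.
A: waits 0, runs 0→8
D: waits 8, runs 8→18
B: waits 18, runs 18→20
C: waits 20, runs 20→32
Sum = 0+8+18+20 = 46.

46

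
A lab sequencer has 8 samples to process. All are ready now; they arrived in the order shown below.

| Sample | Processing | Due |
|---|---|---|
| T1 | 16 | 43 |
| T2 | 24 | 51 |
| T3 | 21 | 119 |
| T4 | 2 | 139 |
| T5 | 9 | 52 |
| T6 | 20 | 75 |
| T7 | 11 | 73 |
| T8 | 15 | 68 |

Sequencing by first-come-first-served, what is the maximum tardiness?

50

FIFO (arrival order): T1 T2 T3 T4 T5 T6 T7 T8.
T1: 0→16, due 43, tardiness 0
T2: 16→40, due 51, tardiness 0
T3: 40→61, due 119, tardiness 0
T4: 61→63, due 139, tardiness 0
T5: 63→72, due 52, tardiness 20
T6: 72→92, due 75, tardiness 17
T7: 92→103, due 73, tardiness 30
T8: 103→118, due 68, tardiness 50
Maximum = 50.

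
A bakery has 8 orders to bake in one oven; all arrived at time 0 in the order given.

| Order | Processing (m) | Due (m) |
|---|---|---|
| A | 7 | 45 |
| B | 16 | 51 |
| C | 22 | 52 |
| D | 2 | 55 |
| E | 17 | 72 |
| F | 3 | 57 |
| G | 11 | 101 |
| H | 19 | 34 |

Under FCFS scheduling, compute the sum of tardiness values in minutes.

73

FIFO (arrival order): A B C D E F G H.
A: 0→7, due 45, tardiness 0
B: 7→23, due 51, tardiness 0
C: 23→45, due 52, tardiness 0
D: 45→47, due 55, tardiness 0
E: 47→64, due 72, tardiness 0
F: 64→67, due 57, tardiness 10
G: 67→78, due 101, tardiness 0
H: 78→97, due 34, tardiness 63
Sum = 0+0+0+0+0+10+0+63 = 73.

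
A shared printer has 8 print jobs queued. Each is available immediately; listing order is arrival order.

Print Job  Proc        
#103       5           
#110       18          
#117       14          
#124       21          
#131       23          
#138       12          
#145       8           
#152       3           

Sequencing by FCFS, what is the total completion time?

FIFO (arrival order): #103 #110 #117 #124 #131 #138 #145 #152.
#103: 0→5
#110: 5→23
#117: 23→37
#124: 37→58
#131: 58→81
#138: 81→93
#145: 93→101
#152: 101→104
Sum = 5+23+37+58+81+93+101+104 = 502.

502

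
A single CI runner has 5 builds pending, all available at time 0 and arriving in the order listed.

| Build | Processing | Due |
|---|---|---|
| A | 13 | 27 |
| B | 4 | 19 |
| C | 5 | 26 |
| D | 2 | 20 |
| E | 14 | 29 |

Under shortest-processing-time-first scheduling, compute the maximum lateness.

SPT (increasing processing time): D B C A E.
D: 0→2, due 20, lateness -18
B: 2→6, due 19, lateness -13
C: 6→11, due 26, lateness -15
A: 11→24, due 27, lateness -3
E: 24→38, due 29, lateness 9
Maximum = 9.

9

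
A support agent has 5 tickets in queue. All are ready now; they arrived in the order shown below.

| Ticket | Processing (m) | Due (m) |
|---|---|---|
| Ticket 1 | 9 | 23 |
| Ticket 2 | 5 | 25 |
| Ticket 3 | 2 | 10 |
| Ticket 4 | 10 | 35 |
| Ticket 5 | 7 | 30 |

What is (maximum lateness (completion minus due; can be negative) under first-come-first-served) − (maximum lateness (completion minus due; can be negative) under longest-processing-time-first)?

FIFO (arrival order): Ticket 1 Ticket 2 Ticket 3 Ticket 4 Ticket 5.
Ticket 1: 0→9, due 23, lateness -14
Ticket 2: 9→14, due 25, lateness -11
Ticket 3: 14→16, due 10, lateness 6
Ticket 4: 16→26, due 35, lateness -9
Ticket 5: 26→33, due 30, lateness 3
Maximum = 6.
LPT (decreasing processing time): Ticket 4 Ticket 1 Ticket 5 Ticket 2 Ticket 3.
Ticket 4: 0→10, due 35, lateness -25
Ticket 1: 10→19, due 23, lateness -4
Ticket 5: 19→26, due 30, lateness -4
Ticket 2: 26→31, due 25, lateness 6
Ticket 3: 31→33, due 10, lateness 23
Maximum = 23.
Difference = 6 − 23 = -17.

-17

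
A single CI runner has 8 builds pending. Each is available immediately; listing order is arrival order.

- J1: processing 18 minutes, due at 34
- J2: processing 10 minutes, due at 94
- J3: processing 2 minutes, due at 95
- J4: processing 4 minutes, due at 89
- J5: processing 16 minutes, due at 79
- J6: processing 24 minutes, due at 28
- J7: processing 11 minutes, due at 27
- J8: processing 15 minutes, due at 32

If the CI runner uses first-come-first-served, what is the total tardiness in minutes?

172

FIFO (arrival order): J1 J2 J3 J4 J5 J6 J7 J8.
J1: 0→18, due 34, tardiness 0
J2: 18→28, due 94, tardiness 0
J3: 28→30, due 95, tardiness 0
J4: 30→34, due 89, tardiness 0
J5: 34→50, due 79, tardiness 0
J6: 50→74, due 28, tardiness 46
J7: 74→85, due 27, tardiness 58
J8: 85→100, due 32, tardiness 68
Sum = 0+0+0+0+0+46+58+68 = 172.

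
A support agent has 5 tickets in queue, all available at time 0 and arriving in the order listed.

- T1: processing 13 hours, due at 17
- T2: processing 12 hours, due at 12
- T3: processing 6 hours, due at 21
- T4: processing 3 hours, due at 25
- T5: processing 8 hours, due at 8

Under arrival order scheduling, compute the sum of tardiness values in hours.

FIFO (arrival order): T1 T2 T3 T4 T5.
T1: 0→13, due 17, tardiness 0
T2: 13→25, due 12, tardiness 13
T3: 25→31, due 21, tardiness 10
T4: 31→34, due 25, tardiness 9
T5: 34→42, due 8, tardiness 34
Sum = 0+13+10+9+34 = 66.

66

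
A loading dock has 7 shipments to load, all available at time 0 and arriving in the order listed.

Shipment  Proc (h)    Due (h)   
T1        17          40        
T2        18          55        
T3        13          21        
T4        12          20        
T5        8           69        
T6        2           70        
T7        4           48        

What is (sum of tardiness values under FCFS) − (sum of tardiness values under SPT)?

FIFO (arrival order): T1 T2 T3 T4 T5 T6 T7.
T1: 0→17, due 40, tardiness 0
T2: 17→35, due 55, tardiness 0
T3: 35→48, due 21, tardiness 27
T4: 48→60, due 20, tardiness 40
T5: 60→68, due 69, tardiness 0
T6: 68→70, due 70, tardiness 0
T7: 70→74, due 48, tardiness 26
Sum = 0+0+27+40+0+0+26 = 93.
SPT (increasing processing time): T6 T7 T5 T4 T3 T1 T2.
T6: 0→2, due 70, tardiness 0
T7: 2→6, due 48, tardiness 0
T5: 6→14, due 69, tardiness 0
T4: 14→26, due 20, tardiness 6
T3: 26→39, due 21, tardiness 18
T1: 39→56, due 40, tardiness 16
T2: 56→74, due 55, tardiness 19
Sum = 0+0+0+6+18+16+19 = 59.
Difference = 93 − 59 = 34.

34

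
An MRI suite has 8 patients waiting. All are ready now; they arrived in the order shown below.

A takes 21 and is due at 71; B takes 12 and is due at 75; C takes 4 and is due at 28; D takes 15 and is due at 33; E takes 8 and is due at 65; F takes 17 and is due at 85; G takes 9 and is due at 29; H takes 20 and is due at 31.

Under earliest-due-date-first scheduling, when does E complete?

EDD (increasing due date): C G H D E A B F.
C: 0→4
G: 4→13
H: 13→33
D: 33→48
E: 48→56

56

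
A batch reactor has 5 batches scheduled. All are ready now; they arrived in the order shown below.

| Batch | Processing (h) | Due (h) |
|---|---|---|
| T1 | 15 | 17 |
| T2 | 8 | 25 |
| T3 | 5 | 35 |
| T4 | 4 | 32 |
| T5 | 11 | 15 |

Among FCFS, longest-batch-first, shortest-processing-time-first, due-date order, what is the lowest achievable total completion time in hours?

FIFO (arrival order): T1 T2 T3 T4 T5.
T1: 0→15
T2: 15→23
T3: 23→28
T4: 28→32
T5: 32→43
Sum = 15+23+28+32+43 = 141.
LPT (decreasing processing time): T1 T5 T2 T3 T4.
T1: 0→15
T5: 15→26
T2: 26→34
T3: 34→39
T4: 39→43
Sum = 15+26+34+39+43 = 157.
SPT (increasing processing time): T4 T3 T2 T5 T1.
T4: 0→4
T3: 4→9
T2: 9→17
T5: 17→28
T1: 28→43
Sum = 4+9+17+28+43 = 101.
EDD (increasing due date): T5 T1 T2 T4 T3.
T5: 0→11
T1: 11→26
T2: 26→34
T4: 34→38
T3: 38→43
Sum = 11+26+34+38+43 = 152.
FIFO 141, LPT 157, SPT 101, EDD 152 → minimum 101.

101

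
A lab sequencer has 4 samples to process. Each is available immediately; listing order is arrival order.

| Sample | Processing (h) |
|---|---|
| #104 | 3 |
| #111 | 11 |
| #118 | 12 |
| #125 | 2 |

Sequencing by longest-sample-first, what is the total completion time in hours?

LPT (decreasing processing time): #118 #111 #104 #125.
#118: 0→12
#111: 12→23
#104: 23→26
#125: 26→28
Sum = 12+23+26+28 = 89.

89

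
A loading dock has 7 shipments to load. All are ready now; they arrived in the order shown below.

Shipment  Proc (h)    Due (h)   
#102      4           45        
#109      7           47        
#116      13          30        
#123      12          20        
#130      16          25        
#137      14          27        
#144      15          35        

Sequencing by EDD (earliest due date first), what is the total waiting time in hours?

281

EDD (increasing due date): #123 #130 #137 #116 #144 #102 #109.
#123: waits 0, runs 0→12
#130: waits 12, runs 12→28
#137: waits 28, runs 28→42
#116: waits 42, runs 42→55
#144: waits 55, runs 55→70
#102: waits 70, runs 70→74
#109: waits 74, runs 74→81
Sum = 0+12+28+42+55+70+74 = 281.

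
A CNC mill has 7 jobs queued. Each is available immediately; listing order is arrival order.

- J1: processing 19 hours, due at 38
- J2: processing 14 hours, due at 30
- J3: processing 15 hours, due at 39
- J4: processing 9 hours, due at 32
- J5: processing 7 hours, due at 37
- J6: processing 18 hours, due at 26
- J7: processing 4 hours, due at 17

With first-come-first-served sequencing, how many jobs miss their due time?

6

FIFO (arrival order): J1 J2 J3 J4 J5 J6 J7.
J1: 0→19, due 38, tardiness 0
J2: 19→33, due 30, tardiness 3
J3: 33→48, due 39, tardiness 9
J4: 48→57, due 32, tardiness 25
J5: 57→64, due 37, tardiness 27
J6: 64→82, due 26, tardiness 56
J7: 82→86, due 17, tardiness 69
Late jobs: 6.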